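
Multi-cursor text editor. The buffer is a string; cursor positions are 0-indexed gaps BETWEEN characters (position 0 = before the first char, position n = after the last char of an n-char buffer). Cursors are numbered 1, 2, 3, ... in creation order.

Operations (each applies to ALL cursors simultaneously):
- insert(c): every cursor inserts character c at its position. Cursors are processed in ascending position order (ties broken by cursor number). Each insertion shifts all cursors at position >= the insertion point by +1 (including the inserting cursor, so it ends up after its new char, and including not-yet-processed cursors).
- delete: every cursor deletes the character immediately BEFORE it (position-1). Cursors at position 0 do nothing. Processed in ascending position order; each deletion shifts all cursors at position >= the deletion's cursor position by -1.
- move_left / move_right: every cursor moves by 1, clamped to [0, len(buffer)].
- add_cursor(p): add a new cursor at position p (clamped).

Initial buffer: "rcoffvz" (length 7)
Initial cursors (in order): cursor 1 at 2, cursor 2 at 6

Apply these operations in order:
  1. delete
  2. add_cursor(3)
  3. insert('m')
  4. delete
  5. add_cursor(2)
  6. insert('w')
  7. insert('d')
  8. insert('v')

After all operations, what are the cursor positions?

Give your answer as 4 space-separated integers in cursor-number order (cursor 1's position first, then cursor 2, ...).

After op 1 (delete): buffer="roffz" (len 5), cursors c1@1 c2@4, authorship .....
After op 2 (add_cursor(3)): buffer="roffz" (len 5), cursors c1@1 c3@3 c2@4, authorship .....
After op 3 (insert('m')): buffer="rmofmfmz" (len 8), cursors c1@2 c3@5 c2@7, authorship .1..3.2.
After op 4 (delete): buffer="roffz" (len 5), cursors c1@1 c3@3 c2@4, authorship .....
After op 5 (add_cursor(2)): buffer="roffz" (len 5), cursors c1@1 c4@2 c3@3 c2@4, authorship .....
After op 6 (insert('w')): buffer="rwowfwfwz" (len 9), cursors c1@2 c4@4 c3@6 c2@8, authorship .1.4.3.2.
After op 7 (insert('d')): buffer="rwdowdfwdfwdz" (len 13), cursors c1@3 c4@6 c3@9 c2@12, authorship .11.44.33.22.
After op 8 (insert('v')): buffer="rwdvowdvfwdvfwdvz" (len 17), cursors c1@4 c4@8 c3@12 c2@16, authorship .111.444.333.222.

Answer: 4 16 12 8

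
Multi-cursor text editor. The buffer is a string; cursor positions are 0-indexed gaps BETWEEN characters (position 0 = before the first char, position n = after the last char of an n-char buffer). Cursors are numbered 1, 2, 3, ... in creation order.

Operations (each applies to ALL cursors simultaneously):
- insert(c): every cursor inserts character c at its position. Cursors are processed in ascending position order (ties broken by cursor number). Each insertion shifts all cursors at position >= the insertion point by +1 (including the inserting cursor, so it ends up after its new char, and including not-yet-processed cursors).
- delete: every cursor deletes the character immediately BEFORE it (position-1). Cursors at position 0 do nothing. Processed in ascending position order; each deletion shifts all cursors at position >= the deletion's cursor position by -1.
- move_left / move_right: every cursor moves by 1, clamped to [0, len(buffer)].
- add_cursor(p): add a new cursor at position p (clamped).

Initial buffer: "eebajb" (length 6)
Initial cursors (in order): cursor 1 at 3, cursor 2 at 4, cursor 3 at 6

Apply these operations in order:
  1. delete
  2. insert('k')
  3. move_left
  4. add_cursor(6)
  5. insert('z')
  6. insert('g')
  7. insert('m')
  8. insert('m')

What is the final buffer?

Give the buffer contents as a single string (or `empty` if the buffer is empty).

Answer: eekzzggmmmmkjzgmmkzgmm

Derivation:
After op 1 (delete): buffer="eej" (len 3), cursors c1@2 c2@2 c3@3, authorship ...
After op 2 (insert('k')): buffer="eekkjk" (len 6), cursors c1@4 c2@4 c3@6, authorship ..12.3
After op 3 (move_left): buffer="eekkjk" (len 6), cursors c1@3 c2@3 c3@5, authorship ..12.3
After op 4 (add_cursor(6)): buffer="eekkjk" (len 6), cursors c1@3 c2@3 c3@5 c4@6, authorship ..12.3
After op 5 (insert('z')): buffer="eekzzkjzkz" (len 10), cursors c1@5 c2@5 c3@8 c4@10, authorship ..1122.334
After op 6 (insert('g')): buffer="eekzzggkjzgkzg" (len 14), cursors c1@7 c2@7 c3@11 c4@14, authorship ..112122.33344
After op 7 (insert('m')): buffer="eekzzggmmkjzgmkzgm" (len 18), cursors c1@9 c2@9 c3@14 c4@18, authorship ..11212122.3333444
After op 8 (insert('m')): buffer="eekzzggmmmmkjzgmmkzgmm" (len 22), cursors c1@11 c2@11 c3@17 c4@22, authorship ..1121212122.333334444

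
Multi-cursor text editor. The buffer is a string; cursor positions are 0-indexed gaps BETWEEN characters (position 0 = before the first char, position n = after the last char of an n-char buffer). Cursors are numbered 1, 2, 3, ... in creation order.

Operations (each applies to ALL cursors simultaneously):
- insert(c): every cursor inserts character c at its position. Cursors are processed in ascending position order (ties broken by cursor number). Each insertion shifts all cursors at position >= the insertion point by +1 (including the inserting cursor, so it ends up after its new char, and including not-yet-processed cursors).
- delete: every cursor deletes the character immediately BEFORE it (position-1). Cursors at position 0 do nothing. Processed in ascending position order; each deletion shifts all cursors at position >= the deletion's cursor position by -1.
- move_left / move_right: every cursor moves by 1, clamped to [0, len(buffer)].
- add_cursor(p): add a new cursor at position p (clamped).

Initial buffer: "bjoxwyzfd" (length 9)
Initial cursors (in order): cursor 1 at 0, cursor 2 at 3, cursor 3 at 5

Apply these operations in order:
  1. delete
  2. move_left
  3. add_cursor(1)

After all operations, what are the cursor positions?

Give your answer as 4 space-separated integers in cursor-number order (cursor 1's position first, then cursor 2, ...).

Answer: 0 1 2 1

Derivation:
After op 1 (delete): buffer="bjxyzfd" (len 7), cursors c1@0 c2@2 c3@3, authorship .......
After op 2 (move_left): buffer="bjxyzfd" (len 7), cursors c1@0 c2@1 c3@2, authorship .......
After op 3 (add_cursor(1)): buffer="bjxyzfd" (len 7), cursors c1@0 c2@1 c4@1 c3@2, authorship .......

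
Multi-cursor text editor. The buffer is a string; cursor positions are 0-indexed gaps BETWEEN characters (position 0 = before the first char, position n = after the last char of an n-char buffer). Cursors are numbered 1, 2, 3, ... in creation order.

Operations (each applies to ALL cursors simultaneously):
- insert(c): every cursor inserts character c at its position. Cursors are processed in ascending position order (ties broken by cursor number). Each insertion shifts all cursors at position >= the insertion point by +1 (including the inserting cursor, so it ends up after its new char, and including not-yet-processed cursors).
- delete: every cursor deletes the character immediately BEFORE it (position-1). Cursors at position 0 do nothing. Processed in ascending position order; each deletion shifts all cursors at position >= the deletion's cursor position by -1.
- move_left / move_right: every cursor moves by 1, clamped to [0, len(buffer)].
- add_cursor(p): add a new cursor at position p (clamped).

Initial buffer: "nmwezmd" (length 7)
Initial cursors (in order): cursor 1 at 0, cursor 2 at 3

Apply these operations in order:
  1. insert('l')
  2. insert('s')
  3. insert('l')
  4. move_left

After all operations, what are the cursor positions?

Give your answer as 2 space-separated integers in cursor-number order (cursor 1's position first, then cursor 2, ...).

After op 1 (insert('l')): buffer="lnmwlezmd" (len 9), cursors c1@1 c2@5, authorship 1...2....
After op 2 (insert('s')): buffer="lsnmwlsezmd" (len 11), cursors c1@2 c2@7, authorship 11...22....
After op 3 (insert('l')): buffer="lslnmwlslezmd" (len 13), cursors c1@3 c2@9, authorship 111...222....
After op 4 (move_left): buffer="lslnmwlslezmd" (len 13), cursors c1@2 c2@8, authorship 111...222....

Answer: 2 8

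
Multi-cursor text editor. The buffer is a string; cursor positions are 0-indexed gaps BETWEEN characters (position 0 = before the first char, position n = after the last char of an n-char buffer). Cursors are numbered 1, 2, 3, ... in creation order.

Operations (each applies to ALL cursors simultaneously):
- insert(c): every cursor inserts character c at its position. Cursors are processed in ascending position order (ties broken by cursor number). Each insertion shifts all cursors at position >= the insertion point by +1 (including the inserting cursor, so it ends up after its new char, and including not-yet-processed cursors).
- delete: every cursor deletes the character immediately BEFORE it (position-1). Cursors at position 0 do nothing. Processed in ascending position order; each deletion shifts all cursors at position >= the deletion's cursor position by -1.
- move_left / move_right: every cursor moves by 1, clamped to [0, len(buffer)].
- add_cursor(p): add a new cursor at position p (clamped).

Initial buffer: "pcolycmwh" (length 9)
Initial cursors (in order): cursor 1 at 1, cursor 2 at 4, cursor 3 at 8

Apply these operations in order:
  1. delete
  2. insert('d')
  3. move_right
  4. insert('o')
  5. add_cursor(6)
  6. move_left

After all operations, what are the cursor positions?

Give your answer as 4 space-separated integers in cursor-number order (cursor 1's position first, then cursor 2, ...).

After op 1 (delete): buffer="coycmh" (len 6), cursors c1@0 c2@2 c3@5, authorship ......
After op 2 (insert('d')): buffer="dcodycmdh" (len 9), cursors c1@1 c2@4 c3@8, authorship 1..2...3.
After op 3 (move_right): buffer="dcodycmdh" (len 9), cursors c1@2 c2@5 c3@9, authorship 1..2...3.
After op 4 (insert('o')): buffer="dcoodyocmdho" (len 12), cursors c1@3 c2@7 c3@12, authorship 1.1.2.2..3.3
After op 5 (add_cursor(6)): buffer="dcoodyocmdho" (len 12), cursors c1@3 c4@6 c2@7 c3@12, authorship 1.1.2.2..3.3
After op 6 (move_left): buffer="dcoodyocmdho" (len 12), cursors c1@2 c4@5 c2@6 c3@11, authorship 1.1.2.2..3.3

Answer: 2 6 11 5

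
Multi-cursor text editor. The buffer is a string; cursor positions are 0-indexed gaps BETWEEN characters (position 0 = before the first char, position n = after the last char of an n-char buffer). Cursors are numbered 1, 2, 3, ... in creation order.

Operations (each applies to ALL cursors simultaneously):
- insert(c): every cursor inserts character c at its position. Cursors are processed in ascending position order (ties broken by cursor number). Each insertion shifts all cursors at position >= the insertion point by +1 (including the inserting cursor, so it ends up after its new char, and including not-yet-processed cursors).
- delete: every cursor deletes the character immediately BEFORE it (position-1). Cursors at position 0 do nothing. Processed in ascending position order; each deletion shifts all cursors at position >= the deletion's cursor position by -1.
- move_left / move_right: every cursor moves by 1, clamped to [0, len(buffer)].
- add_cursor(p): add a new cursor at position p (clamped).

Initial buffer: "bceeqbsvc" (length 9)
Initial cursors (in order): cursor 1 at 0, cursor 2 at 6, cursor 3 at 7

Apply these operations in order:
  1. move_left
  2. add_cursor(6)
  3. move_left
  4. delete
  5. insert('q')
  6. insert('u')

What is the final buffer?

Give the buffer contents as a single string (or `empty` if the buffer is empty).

After op 1 (move_left): buffer="bceeqbsvc" (len 9), cursors c1@0 c2@5 c3@6, authorship .........
After op 2 (add_cursor(6)): buffer="bceeqbsvc" (len 9), cursors c1@0 c2@5 c3@6 c4@6, authorship .........
After op 3 (move_left): buffer="bceeqbsvc" (len 9), cursors c1@0 c2@4 c3@5 c4@5, authorship .........
After op 4 (delete): buffer="bcbsvc" (len 6), cursors c1@0 c2@2 c3@2 c4@2, authorship ......
After op 5 (insert('q')): buffer="qbcqqqbsvc" (len 10), cursors c1@1 c2@6 c3@6 c4@6, authorship 1..234....
After op 6 (insert('u')): buffer="qubcqqquuubsvc" (len 14), cursors c1@2 c2@10 c3@10 c4@10, authorship 11..234234....

Answer: qubcqqquuubsvc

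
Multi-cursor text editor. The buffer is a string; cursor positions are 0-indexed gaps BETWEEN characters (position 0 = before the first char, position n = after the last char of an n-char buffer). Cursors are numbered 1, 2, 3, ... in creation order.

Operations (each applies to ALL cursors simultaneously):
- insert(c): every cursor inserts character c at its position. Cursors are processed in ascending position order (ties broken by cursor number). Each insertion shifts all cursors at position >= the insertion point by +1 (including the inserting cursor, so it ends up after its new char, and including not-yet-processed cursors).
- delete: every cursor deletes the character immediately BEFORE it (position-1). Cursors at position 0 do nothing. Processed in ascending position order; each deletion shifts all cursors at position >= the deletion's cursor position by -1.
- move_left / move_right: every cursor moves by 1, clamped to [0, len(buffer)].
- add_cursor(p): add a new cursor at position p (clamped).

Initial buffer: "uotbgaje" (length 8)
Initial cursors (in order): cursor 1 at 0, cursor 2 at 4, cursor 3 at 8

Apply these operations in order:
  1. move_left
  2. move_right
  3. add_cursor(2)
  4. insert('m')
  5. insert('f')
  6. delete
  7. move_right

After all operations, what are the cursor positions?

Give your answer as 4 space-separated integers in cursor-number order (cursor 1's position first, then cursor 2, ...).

Answer: 3 8 12 5

Derivation:
After op 1 (move_left): buffer="uotbgaje" (len 8), cursors c1@0 c2@3 c3@7, authorship ........
After op 2 (move_right): buffer="uotbgaje" (len 8), cursors c1@1 c2@4 c3@8, authorship ........
After op 3 (add_cursor(2)): buffer="uotbgaje" (len 8), cursors c1@1 c4@2 c2@4 c3@8, authorship ........
After op 4 (insert('m')): buffer="umomtbmgajem" (len 12), cursors c1@2 c4@4 c2@7 c3@12, authorship .1.4..2....3
After op 5 (insert('f')): buffer="umfomftbmfgajemf" (len 16), cursors c1@3 c4@6 c2@10 c3@16, authorship .11.44..22....33
After op 6 (delete): buffer="umomtbmgajem" (len 12), cursors c1@2 c4@4 c2@7 c3@12, authorship .1.4..2....3
After op 7 (move_right): buffer="umomtbmgajem" (len 12), cursors c1@3 c4@5 c2@8 c3@12, authorship .1.4..2....3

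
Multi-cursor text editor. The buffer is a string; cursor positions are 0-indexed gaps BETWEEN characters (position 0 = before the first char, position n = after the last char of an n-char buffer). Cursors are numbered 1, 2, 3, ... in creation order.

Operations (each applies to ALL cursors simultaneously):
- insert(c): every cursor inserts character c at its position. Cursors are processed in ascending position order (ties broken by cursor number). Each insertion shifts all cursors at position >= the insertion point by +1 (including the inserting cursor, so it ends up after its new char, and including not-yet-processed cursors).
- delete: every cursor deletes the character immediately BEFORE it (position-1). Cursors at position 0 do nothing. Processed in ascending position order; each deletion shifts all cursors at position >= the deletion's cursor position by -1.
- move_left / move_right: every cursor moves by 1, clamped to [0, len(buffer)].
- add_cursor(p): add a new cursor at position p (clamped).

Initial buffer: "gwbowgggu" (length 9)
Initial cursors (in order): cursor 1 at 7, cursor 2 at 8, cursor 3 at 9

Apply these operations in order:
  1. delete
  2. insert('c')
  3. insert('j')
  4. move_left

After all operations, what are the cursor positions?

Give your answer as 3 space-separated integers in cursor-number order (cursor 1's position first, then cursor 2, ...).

Answer: 11 11 11

Derivation:
After op 1 (delete): buffer="gwbowg" (len 6), cursors c1@6 c2@6 c3@6, authorship ......
After op 2 (insert('c')): buffer="gwbowgccc" (len 9), cursors c1@9 c2@9 c3@9, authorship ......123
After op 3 (insert('j')): buffer="gwbowgcccjjj" (len 12), cursors c1@12 c2@12 c3@12, authorship ......123123
After op 4 (move_left): buffer="gwbowgcccjjj" (len 12), cursors c1@11 c2@11 c3@11, authorship ......123123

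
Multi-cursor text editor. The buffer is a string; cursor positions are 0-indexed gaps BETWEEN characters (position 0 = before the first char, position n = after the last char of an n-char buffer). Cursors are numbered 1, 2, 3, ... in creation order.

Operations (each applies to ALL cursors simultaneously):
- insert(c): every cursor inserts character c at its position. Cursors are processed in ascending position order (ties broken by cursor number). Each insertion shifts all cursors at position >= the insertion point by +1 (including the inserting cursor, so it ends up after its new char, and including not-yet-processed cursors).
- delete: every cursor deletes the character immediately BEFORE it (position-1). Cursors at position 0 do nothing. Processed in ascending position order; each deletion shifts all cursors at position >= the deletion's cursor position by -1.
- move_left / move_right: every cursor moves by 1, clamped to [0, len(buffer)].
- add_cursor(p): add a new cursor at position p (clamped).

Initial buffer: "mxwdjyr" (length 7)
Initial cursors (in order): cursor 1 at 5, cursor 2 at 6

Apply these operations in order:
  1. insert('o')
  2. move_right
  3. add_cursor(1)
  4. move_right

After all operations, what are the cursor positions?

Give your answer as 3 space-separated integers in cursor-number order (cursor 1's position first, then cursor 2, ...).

Answer: 8 9 2

Derivation:
After op 1 (insert('o')): buffer="mxwdjoyor" (len 9), cursors c1@6 c2@8, authorship .....1.2.
After op 2 (move_right): buffer="mxwdjoyor" (len 9), cursors c1@7 c2@9, authorship .....1.2.
After op 3 (add_cursor(1)): buffer="mxwdjoyor" (len 9), cursors c3@1 c1@7 c2@9, authorship .....1.2.
After op 4 (move_right): buffer="mxwdjoyor" (len 9), cursors c3@2 c1@8 c2@9, authorship .....1.2.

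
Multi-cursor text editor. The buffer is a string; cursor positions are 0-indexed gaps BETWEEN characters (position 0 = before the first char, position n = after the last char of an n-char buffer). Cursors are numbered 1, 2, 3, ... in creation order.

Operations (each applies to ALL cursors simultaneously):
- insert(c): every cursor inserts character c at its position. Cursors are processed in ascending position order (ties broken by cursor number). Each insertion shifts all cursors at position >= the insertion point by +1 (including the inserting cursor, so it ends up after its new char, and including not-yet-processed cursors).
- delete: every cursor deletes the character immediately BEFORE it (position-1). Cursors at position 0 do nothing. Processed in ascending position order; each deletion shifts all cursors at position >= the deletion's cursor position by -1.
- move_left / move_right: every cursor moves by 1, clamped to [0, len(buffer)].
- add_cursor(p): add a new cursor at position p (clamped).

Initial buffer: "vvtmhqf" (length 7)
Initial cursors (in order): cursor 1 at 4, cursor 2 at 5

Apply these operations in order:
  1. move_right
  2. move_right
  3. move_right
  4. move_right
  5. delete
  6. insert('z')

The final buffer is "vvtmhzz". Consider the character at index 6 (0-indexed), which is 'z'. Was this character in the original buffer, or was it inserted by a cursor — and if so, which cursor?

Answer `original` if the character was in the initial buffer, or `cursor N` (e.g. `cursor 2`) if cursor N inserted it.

Answer: cursor 2

Derivation:
After op 1 (move_right): buffer="vvtmhqf" (len 7), cursors c1@5 c2@6, authorship .......
After op 2 (move_right): buffer="vvtmhqf" (len 7), cursors c1@6 c2@7, authorship .......
After op 3 (move_right): buffer="vvtmhqf" (len 7), cursors c1@7 c2@7, authorship .......
After op 4 (move_right): buffer="vvtmhqf" (len 7), cursors c1@7 c2@7, authorship .......
After op 5 (delete): buffer="vvtmh" (len 5), cursors c1@5 c2@5, authorship .....
After op 6 (insert('z')): buffer="vvtmhzz" (len 7), cursors c1@7 c2@7, authorship .....12
Authorship (.=original, N=cursor N): . . . . . 1 2
Index 6: author = 2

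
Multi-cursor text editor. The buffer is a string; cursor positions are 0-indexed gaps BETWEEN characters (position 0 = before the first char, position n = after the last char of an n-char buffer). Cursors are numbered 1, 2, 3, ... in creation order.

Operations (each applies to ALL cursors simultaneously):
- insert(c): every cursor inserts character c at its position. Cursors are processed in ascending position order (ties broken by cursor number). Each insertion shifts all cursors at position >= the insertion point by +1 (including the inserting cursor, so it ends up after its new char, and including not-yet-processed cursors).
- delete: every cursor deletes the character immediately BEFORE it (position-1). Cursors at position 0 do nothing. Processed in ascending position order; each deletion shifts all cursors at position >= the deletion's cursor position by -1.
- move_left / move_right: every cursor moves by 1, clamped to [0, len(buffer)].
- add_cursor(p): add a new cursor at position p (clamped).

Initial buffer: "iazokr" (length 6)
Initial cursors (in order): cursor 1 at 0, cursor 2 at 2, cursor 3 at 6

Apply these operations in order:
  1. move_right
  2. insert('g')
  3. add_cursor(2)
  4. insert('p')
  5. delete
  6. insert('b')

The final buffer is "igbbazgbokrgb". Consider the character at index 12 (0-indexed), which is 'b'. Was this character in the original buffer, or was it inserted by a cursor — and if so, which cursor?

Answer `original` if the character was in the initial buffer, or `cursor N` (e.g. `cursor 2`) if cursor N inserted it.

Answer: cursor 3

Derivation:
After op 1 (move_right): buffer="iazokr" (len 6), cursors c1@1 c2@3 c3@6, authorship ......
After op 2 (insert('g')): buffer="igazgokrg" (len 9), cursors c1@2 c2@5 c3@9, authorship .1..2...3
After op 3 (add_cursor(2)): buffer="igazgokrg" (len 9), cursors c1@2 c4@2 c2@5 c3@9, authorship .1..2...3
After op 4 (insert('p')): buffer="igppazgpokrgp" (len 13), cursors c1@4 c4@4 c2@8 c3@13, authorship .114..22...33
After op 5 (delete): buffer="igazgokrg" (len 9), cursors c1@2 c4@2 c2@5 c3@9, authorship .1..2...3
After op 6 (insert('b')): buffer="igbbazgbokrgb" (len 13), cursors c1@4 c4@4 c2@8 c3@13, authorship .114..22...33
Authorship (.=original, N=cursor N): . 1 1 4 . . 2 2 . . . 3 3
Index 12: author = 3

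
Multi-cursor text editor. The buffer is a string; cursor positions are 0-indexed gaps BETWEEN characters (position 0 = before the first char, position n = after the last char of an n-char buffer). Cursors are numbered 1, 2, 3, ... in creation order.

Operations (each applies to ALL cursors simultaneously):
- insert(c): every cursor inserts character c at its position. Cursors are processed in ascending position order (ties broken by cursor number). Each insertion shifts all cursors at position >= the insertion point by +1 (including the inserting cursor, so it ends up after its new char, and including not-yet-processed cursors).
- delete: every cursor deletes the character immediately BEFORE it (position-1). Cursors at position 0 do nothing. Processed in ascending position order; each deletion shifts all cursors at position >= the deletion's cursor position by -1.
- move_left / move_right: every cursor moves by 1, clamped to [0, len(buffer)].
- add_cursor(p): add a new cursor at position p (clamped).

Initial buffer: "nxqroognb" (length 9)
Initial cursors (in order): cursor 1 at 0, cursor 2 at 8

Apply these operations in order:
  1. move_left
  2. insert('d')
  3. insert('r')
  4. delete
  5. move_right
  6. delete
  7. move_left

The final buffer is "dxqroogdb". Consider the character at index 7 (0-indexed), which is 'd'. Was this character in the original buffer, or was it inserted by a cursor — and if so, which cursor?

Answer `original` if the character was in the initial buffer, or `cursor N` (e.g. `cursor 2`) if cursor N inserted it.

After op 1 (move_left): buffer="nxqroognb" (len 9), cursors c1@0 c2@7, authorship .........
After op 2 (insert('d')): buffer="dnxqroogdnb" (len 11), cursors c1@1 c2@9, authorship 1.......2..
After op 3 (insert('r')): buffer="drnxqroogdrnb" (len 13), cursors c1@2 c2@11, authorship 11.......22..
After op 4 (delete): buffer="dnxqroogdnb" (len 11), cursors c1@1 c2@9, authorship 1.......2..
After op 5 (move_right): buffer="dnxqroogdnb" (len 11), cursors c1@2 c2@10, authorship 1.......2..
After op 6 (delete): buffer="dxqroogdb" (len 9), cursors c1@1 c2@8, authorship 1......2.
After op 7 (move_left): buffer="dxqroogdb" (len 9), cursors c1@0 c2@7, authorship 1......2.
Authorship (.=original, N=cursor N): 1 . . . . . . 2 .
Index 7: author = 2

Answer: cursor 2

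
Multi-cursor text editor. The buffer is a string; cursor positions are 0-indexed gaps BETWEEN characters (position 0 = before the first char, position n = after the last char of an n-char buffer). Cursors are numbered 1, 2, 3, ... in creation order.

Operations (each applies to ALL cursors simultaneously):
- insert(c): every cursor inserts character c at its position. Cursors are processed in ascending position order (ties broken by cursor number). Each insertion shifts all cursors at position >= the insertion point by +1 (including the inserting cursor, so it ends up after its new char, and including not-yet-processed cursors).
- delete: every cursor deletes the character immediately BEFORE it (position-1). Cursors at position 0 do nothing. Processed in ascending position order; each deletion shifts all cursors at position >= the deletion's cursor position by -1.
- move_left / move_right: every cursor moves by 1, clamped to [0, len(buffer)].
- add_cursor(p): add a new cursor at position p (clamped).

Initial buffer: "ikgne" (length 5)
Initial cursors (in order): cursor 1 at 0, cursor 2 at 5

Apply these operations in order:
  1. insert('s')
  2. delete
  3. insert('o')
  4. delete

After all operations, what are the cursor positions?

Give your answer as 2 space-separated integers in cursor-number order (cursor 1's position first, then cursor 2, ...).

After op 1 (insert('s')): buffer="sikgnes" (len 7), cursors c1@1 c2@7, authorship 1.....2
After op 2 (delete): buffer="ikgne" (len 5), cursors c1@0 c2@5, authorship .....
After op 3 (insert('o')): buffer="oikgneo" (len 7), cursors c1@1 c2@7, authorship 1.....2
After op 4 (delete): buffer="ikgne" (len 5), cursors c1@0 c2@5, authorship .....

Answer: 0 5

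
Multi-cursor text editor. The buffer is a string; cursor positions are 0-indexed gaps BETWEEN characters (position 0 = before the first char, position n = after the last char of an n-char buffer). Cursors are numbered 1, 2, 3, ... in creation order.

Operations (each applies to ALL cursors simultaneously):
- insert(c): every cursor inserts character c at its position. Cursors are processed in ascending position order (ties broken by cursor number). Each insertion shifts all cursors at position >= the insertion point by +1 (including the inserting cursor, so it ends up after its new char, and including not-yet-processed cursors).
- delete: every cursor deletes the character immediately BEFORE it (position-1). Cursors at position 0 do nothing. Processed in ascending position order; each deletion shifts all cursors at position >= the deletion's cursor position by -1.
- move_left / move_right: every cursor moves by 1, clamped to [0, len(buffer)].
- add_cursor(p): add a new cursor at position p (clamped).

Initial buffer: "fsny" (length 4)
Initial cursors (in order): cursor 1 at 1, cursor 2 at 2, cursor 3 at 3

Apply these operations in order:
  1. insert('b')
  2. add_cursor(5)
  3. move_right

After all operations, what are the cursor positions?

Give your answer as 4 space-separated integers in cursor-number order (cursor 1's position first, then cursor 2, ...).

Answer: 3 5 7 6

Derivation:
After op 1 (insert('b')): buffer="fbsbnby" (len 7), cursors c1@2 c2@4 c3@6, authorship .1.2.3.
After op 2 (add_cursor(5)): buffer="fbsbnby" (len 7), cursors c1@2 c2@4 c4@5 c3@6, authorship .1.2.3.
After op 3 (move_right): buffer="fbsbnby" (len 7), cursors c1@3 c2@5 c4@6 c3@7, authorship .1.2.3.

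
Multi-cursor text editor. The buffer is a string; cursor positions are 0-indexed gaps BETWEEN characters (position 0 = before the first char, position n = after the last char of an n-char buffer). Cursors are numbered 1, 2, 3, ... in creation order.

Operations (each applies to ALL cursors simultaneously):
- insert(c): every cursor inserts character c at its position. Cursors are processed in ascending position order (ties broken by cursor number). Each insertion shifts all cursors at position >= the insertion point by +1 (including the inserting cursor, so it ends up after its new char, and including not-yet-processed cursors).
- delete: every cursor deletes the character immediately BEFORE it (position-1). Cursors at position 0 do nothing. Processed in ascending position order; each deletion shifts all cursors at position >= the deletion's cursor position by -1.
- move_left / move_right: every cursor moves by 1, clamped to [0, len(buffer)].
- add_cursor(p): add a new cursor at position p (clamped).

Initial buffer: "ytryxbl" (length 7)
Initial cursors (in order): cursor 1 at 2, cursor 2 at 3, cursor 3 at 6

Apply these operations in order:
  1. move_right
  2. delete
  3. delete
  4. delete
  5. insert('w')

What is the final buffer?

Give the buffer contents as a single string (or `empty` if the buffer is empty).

Answer: www

Derivation:
After op 1 (move_right): buffer="ytryxbl" (len 7), cursors c1@3 c2@4 c3@7, authorship .......
After op 2 (delete): buffer="ytxb" (len 4), cursors c1@2 c2@2 c3@4, authorship ....
After op 3 (delete): buffer="x" (len 1), cursors c1@0 c2@0 c3@1, authorship .
After op 4 (delete): buffer="" (len 0), cursors c1@0 c2@0 c3@0, authorship 
After op 5 (insert('w')): buffer="www" (len 3), cursors c1@3 c2@3 c3@3, authorship 123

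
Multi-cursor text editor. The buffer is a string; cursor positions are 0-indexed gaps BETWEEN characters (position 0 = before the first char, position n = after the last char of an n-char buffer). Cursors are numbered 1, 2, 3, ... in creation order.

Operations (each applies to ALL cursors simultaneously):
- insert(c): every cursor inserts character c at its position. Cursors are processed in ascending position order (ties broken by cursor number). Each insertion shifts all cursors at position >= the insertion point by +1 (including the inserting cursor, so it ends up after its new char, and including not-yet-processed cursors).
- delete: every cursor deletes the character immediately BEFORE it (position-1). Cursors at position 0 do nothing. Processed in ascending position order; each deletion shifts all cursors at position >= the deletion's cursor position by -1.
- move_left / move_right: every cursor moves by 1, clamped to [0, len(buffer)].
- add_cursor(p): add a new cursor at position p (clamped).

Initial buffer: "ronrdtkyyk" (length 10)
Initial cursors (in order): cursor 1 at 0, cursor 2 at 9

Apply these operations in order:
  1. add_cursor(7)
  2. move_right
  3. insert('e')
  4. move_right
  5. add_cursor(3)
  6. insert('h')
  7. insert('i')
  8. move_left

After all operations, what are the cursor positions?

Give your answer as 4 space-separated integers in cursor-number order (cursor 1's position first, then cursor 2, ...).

After op 1 (add_cursor(7)): buffer="ronrdtkyyk" (len 10), cursors c1@0 c3@7 c2@9, authorship ..........
After op 2 (move_right): buffer="ronrdtkyyk" (len 10), cursors c1@1 c3@8 c2@10, authorship ..........
After op 3 (insert('e')): buffer="reonrdtkyeyke" (len 13), cursors c1@2 c3@10 c2@13, authorship .1.......3..2
After op 4 (move_right): buffer="reonrdtkyeyke" (len 13), cursors c1@3 c3@11 c2@13, authorship .1.......3..2
After op 5 (add_cursor(3)): buffer="reonrdtkyeyke" (len 13), cursors c1@3 c4@3 c3@11 c2@13, authorship .1.......3..2
After op 6 (insert('h')): buffer="reohhnrdtkyeyhkeh" (len 17), cursors c1@5 c4@5 c3@14 c2@17, authorship .1.14......3.3.22
After op 7 (insert('i')): buffer="reohhiinrdtkyeyhikehi" (len 21), cursors c1@7 c4@7 c3@17 c2@21, authorship .1.1414......3.33.222
After op 8 (move_left): buffer="reohhiinrdtkyeyhikehi" (len 21), cursors c1@6 c4@6 c3@16 c2@20, authorship .1.1414......3.33.222

Answer: 6 20 16 6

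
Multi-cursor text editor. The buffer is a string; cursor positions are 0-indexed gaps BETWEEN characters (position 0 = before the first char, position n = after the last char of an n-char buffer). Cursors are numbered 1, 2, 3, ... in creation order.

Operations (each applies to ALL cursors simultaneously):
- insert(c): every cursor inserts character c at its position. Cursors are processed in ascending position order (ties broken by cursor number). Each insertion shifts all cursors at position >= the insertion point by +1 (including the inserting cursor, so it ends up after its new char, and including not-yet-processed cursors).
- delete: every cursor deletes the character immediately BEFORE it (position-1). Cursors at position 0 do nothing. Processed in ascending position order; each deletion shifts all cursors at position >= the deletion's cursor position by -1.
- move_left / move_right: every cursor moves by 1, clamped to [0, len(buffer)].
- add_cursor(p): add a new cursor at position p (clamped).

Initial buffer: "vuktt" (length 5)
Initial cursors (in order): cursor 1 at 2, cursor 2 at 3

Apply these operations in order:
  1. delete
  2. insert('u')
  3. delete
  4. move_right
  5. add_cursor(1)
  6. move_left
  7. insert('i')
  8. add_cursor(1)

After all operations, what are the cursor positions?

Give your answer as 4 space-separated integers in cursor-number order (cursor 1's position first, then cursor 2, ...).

After op 1 (delete): buffer="vtt" (len 3), cursors c1@1 c2@1, authorship ...
After op 2 (insert('u')): buffer="vuutt" (len 5), cursors c1@3 c2@3, authorship .12..
After op 3 (delete): buffer="vtt" (len 3), cursors c1@1 c2@1, authorship ...
After op 4 (move_right): buffer="vtt" (len 3), cursors c1@2 c2@2, authorship ...
After op 5 (add_cursor(1)): buffer="vtt" (len 3), cursors c3@1 c1@2 c2@2, authorship ...
After op 6 (move_left): buffer="vtt" (len 3), cursors c3@0 c1@1 c2@1, authorship ...
After op 7 (insert('i')): buffer="iviitt" (len 6), cursors c3@1 c1@4 c2@4, authorship 3.12..
After op 8 (add_cursor(1)): buffer="iviitt" (len 6), cursors c3@1 c4@1 c1@4 c2@4, authorship 3.12..

Answer: 4 4 1 1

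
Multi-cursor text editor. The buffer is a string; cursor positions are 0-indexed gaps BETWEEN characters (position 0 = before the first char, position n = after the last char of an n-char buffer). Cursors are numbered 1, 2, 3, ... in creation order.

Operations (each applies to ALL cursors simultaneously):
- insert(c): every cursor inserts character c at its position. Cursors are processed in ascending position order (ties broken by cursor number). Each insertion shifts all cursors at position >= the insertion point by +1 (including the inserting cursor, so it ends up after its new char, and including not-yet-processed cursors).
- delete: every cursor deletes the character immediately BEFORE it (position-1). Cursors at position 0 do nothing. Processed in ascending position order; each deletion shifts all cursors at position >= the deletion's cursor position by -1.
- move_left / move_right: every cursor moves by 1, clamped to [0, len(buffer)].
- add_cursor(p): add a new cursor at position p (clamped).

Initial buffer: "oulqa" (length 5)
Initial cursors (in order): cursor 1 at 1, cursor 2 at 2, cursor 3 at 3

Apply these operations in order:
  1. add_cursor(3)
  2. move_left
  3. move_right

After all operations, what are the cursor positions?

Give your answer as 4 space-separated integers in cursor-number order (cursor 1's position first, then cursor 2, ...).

After op 1 (add_cursor(3)): buffer="oulqa" (len 5), cursors c1@1 c2@2 c3@3 c4@3, authorship .....
After op 2 (move_left): buffer="oulqa" (len 5), cursors c1@0 c2@1 c3@2 c4@2, authorship .....
After op 3 (move_right): buffer="oulqa" (len 5), cursors c1@1 c2@2 c3@3 c4@3, authorship .....

Answer: 1 2 3 3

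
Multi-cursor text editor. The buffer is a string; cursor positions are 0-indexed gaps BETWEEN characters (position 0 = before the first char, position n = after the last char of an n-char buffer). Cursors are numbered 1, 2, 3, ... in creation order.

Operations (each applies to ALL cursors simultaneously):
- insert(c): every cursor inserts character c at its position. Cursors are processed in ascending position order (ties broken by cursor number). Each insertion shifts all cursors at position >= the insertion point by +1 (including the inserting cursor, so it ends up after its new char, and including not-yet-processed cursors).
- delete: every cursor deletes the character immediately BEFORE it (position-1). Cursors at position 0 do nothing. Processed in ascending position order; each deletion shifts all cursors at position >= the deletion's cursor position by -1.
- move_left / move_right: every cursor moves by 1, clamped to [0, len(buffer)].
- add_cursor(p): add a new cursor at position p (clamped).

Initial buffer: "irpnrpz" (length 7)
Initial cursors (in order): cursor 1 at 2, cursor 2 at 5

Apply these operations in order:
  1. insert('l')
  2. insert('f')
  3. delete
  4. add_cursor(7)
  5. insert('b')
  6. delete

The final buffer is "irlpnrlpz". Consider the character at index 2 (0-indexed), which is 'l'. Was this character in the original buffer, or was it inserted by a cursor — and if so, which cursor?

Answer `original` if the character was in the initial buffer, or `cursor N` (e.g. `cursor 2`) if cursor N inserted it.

After op 1 (insert('l')): buffer="irlpnrlpz" (len 9), cursors c1@3 c2@7, authorship ..1...2..
After op 2 (insert('f')): buffer="irlfpnrlfpz" (len 11), cursors c1@4 c2@9, authorship ..11...22..
After op 3 (delete): buffer="irlpnrlpz" (len 9), cursors c1@3 c2@7, authorship ..1...2..
After op 4 (add_cursor(7)): buffer="irlpnrlpz" (len 9), cursors c1@3 c2@7 c3@7, authorship ..1...2..
After op 5 (insert('b')): buffer="irlbpnrlbbpz" (len 12), cursors c1@4 c2@10 c3@10, authorship ..11...223..
After op 6 (delete): buffer="irlpnrlpz" (len 9), cursors c1@3 c2@7 c3@7, authorship ..1...2..
Authorship (.=original, N=cursor N): . . 1 . . . 2 . .
Index 2: author = 1

Answer: cursor 1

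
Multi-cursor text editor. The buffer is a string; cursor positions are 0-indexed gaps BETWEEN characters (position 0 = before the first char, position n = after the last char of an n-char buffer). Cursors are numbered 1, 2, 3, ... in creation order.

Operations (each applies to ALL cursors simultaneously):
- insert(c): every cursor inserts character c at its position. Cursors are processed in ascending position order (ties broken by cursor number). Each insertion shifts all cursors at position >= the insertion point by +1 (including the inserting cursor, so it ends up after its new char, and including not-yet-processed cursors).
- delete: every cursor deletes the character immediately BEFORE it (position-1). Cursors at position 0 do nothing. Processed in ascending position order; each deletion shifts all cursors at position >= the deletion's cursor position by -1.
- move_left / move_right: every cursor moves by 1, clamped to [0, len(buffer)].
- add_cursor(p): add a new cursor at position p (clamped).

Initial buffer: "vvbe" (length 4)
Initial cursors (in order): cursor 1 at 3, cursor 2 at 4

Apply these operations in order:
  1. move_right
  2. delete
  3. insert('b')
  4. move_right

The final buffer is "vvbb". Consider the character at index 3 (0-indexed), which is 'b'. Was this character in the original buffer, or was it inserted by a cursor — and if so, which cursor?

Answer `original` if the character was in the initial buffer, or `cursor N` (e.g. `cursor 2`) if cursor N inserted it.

After op 1 (move_right): buffer="vvbe" (len 4), cursors c1@4 c2@4, authorship ....
After op 2 (delete): buffer="vv" (len 2), cursors c1@2 c2@2, authorship ..
After op 3 (insert('b')): buffer="vvbb" (len 4), cursors c1@4 c2@4, authorship ..12
After op 4 (move_right): buffer="vvbb" (len 4), cursors c1@4 c2@4, authorship ..12
Authorship (.=original, N=cursor N): . . 1 2
Index 3: author = 2

Answer: cursor 2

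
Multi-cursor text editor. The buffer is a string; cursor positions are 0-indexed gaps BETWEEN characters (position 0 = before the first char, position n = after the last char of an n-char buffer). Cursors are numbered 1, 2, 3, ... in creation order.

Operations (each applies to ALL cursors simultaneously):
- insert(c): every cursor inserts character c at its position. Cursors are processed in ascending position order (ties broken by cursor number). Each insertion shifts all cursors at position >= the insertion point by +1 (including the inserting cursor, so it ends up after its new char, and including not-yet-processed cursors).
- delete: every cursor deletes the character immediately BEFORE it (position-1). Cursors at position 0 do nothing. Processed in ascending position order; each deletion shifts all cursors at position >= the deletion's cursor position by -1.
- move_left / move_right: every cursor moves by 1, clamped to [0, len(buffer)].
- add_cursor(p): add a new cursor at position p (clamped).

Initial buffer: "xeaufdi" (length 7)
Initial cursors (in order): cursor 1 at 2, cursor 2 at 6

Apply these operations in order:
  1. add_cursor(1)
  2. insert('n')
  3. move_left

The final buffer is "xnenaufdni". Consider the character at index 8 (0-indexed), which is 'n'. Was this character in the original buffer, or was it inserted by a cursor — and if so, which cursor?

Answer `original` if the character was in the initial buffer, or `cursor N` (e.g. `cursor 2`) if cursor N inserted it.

After op 1 (add_cursor(1)): buffer="xeaufdi" (len 7), cursors c3@1 c1@2 c2@6, authorship .......
After op 2 (insert('n')): buffer="xnenaufdni" (len 10), cursors c3@2 c1@4 c2@9, authorship .3.1....2.
After op 3 (move_left): buffer="xnenaufdni" (len 10), cursors c3@1 c1@3 c2@8, authorship .3.1....2.
Authorship (.=original, N=cursor N): . 3 . 1 . . . . 2 .
Index 8: author = 2

Answer: cursor 2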